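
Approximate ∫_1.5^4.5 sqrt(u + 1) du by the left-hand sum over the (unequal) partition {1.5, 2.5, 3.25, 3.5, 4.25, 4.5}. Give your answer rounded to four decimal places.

Subinterval widths: 1, 0.75, 0.25, 0.75, 0.25.
Left endpoints: 1.5, 2.5, 3.25, 3.5, 4.25.
f(1.5) ≈ 1.5811, f(2.5) ≈ 1.8708, f(3.25) ≈ 2.0616, f(3.5) ≈ 2.1213, f(4.25) ≈ 2.2913.
Sum = Σ Δu_i · f(u_i).
Sum ≈ 5.6635.

5.6635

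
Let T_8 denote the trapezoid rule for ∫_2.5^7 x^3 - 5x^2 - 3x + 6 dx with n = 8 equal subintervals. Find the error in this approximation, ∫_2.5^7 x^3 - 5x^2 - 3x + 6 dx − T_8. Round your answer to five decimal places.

Exact integral: ∫_2.5^7 f(x) dx = 7.734375.
T_8 ≈ 9.9294434.
Error ≈ 7.734375 − 9.9294434 ≈ -2.19507.

-2.19507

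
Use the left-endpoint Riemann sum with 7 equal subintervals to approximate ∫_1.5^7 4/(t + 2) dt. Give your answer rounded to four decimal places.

4.0664

Δt = (7 − 1.5)/7 = 11/14.
Left endpoints: 1.5, 16/7, 43/14, 27/7, 65/14, 38/7, 87/14.
f(1.5) = 8/7, f(16/7) = 14/15, f(43/14) = 56/71, f(27/7) = 28/41, f(65/14) = 56/93, f(38/7) = 7/13, f(87/14) = 56/115.
Sum = Δt · [f(1.5) + f(16/7) + f(43/14) + ...].
Sum ≈ 4.0664.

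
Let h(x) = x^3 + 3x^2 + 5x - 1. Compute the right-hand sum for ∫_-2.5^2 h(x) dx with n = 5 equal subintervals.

Δx = (2 − (-2.5))/5 = 0.9.
Right endpoints: -1.6, -0.7, 0.2, 1.1, 2.
h(-1.6) = -5.416, h(-0.7) = -3.373, h(0.2) = 0.128, h(1.1) = 9.461, h(2) = 29.
Sum = Δx · [h(-1.6) + h(-0.7) + h(0.2) + h(1.1) + h(2)].
Sum = 26.82.

26.82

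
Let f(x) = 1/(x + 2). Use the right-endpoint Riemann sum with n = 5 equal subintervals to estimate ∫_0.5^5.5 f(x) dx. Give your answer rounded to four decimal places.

Δx = (5.5 − 0.5)/5 = 1.
Right endpoints: 1.5, 2.5, 3.5, 4.5, 5.5.
f(1.5) = 2/7, f(2.5) = 2/9, f(3.5) = 2/11, f(4.5) = 2/13, f(5.5) = 2/15.
Sum = Δx · [f(1.5) + f(2.5) + f(3.5) + f(4.5) + f(5.5)].
Sum ≈ 0.9769.

0.9769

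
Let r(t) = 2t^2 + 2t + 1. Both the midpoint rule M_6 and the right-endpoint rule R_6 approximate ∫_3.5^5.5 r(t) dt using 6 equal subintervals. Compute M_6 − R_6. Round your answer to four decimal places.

M_6 ≈ 102.296296.
R_6 ≈ 109.074074.
M_6 − R_6 ≈ -6.7778.

-6.7778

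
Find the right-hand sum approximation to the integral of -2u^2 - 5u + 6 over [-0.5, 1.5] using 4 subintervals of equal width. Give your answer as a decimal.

Δu = (1.5 − (-0.5))/4 = 0.5.
Right endpoints: 0, 0.5, 1, 1.5.
f(0) = 6, f(0.5) = 3, f(1) = -1, f(1.5) = -6.
Sum = Δu · [f(0) + f(0.5) + f(1) + f(1.5)].
Sum = 1.

1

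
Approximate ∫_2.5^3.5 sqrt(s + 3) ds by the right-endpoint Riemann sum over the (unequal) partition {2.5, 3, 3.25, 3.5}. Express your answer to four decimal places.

Subinterval widths: 0.5, 0.25, 0.25.
Right endpoints: 3, 3.25, 3.5.
f(3) ≈ 2.4495, f(3.25) ≈ 2.5000, f(3.5) ≈ 2.5495.
Sum = Σ Δs_i · f(s_i).
Sum ≈ 2.4871.

2.4871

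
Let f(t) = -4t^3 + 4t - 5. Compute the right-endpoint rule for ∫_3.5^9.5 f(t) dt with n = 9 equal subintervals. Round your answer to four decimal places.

Δt = (9.5 − 3.5)/9 = 2/3.
Right endpoints: 25/6, 29/6, 5.5, 37/6, 41/6, 7.5, 49/6, 53/6, 9.5.
f(25/6) = -14995/54, f(29/6) = -23615/54, f(5.5) = -648.5, f(37/6) = -49591/54, f(41/6) = -67715/54, f(7.5) = -1662.5, f(49/6) = -116155/54, f(53/6) = -147239/54, f(9.5) = -3396.5.
Sum = Δt · [f(25/6) + f(29/6) + f(5.5) + ...].
Sum ≈ -8981.6667.

-8981.6667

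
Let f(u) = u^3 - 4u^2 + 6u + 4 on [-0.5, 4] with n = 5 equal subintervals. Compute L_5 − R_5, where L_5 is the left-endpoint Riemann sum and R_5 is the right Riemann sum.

-25.3125

L_5 = 31.8375.
R_5 = 57.15.
L_5 − R_5 = -25.3125.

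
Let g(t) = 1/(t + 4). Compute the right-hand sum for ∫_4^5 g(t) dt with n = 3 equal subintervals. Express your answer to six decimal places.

Δt = (5 − 4)/3 = 1/3.
Right endpoints: 13/3, 14/3, 5.
g(13/3) = 0.12, g(14/3) = 3/26, g(5) = 1/9.
Sum = Δt · [g(13/3) + g(14/3) + g(5)].
Sum ≈ 0.115499.

0.115499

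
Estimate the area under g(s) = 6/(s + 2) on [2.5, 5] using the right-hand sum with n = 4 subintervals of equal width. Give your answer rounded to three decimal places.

Δs = (5 − 2.5)/4 = 0.625.
Right endpoints: 3.125, 3.75, 4.375, 5.
g(3.125) = 48/41, g(3.75) = 24/23, g(4.375) = 16/17, g(5) = 6/7.
Sum = Δs · [g(3.125) + g(3.75) + g(4.375) + g(5)].
Sum ≈ 2.508.

2.508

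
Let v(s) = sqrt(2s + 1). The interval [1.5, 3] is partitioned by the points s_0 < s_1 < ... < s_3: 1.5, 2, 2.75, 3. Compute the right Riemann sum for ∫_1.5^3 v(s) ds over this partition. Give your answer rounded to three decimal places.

3.692

Subinterval widths: 0.5, 0.75, 0.25.
Right endpoints: 2, 2.75, 3.
v(2) ≈ 2.236, v(2.75) ≈ 2.550, v(3) ≈ 2.646.
Sum = Σ Δs_i · v(s_i).
Sum ≈ 3.692.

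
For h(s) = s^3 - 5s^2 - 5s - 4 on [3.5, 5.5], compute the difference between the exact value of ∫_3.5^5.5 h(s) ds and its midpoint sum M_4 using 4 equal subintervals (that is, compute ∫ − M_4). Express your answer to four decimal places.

0.3542

Exact integral: ∫_3.5^5.5 h(s) ds ≈ -67.583333.
M_4 = -67.9375.
Error ≈ -67.583333 − (-67.9375) ≈ 0.3542.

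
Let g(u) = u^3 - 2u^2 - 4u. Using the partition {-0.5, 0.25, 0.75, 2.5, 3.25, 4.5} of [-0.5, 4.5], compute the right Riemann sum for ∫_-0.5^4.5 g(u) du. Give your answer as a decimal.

26.21875

Subinterval widths: 0.75, 0.5, 1.75, 0.75, 1.25.
Right endpoints: 0.25, 0.75, 2.5, 3.25, 4.5.
g(0.25) = -1.109375, g(0.75) = -3.703125, g(2.5) = -6.875, g(3.25) = 0.203125, g(4.5) = 32.625.
Sum = Σ Δu_i · g(u_i).
Sum = 26.21875.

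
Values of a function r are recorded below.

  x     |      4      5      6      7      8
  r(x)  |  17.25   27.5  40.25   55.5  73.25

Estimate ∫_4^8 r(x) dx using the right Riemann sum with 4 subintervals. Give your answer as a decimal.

196.5

Δx = 1.
Sum = 1·[27.5 + 40.25 + 55.5 + 73.25] = 196.5.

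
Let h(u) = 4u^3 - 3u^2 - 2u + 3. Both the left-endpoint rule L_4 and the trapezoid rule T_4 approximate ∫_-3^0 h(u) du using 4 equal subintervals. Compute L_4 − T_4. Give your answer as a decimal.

-48.375

L_4 = -144.28125.
T_4 = -95.90625.
L_4 − T_4 = -48.375.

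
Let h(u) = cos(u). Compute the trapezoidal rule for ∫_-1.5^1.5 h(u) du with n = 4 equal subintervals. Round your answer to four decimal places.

Δu = (1.5 − (-1.5))/4 = 0.75.
h(-1.5) ≈ 0.0707, h(-0.75) ≈ 0.7317, h(0) ≈ 1.0000, h(0.75) ≈ 0.7317, h(1.5) ≈ 0.0707.
T_4 = (Δu/2)·[h(u_0) + 2h(u_1) + 2h(u_2) + 2h(u_3) + h(u_4)].
Sum ≈ 1.9006.

1.9006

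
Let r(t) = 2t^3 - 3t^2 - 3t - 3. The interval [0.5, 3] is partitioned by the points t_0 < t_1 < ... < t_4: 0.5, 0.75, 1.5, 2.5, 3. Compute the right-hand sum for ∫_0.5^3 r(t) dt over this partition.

Subinterval widths: 0.25, 0.75, 1, 0.5.
Right endpoints: 0.75, 1.5, 2.5, 3.
r(0.75) = -6.09375, r(1.5) = -7.5, r(2.5) = 2, r(3) = 15.
Sum = Σ Δt_i · r(t_i).
Sum = 2.3515625.

2.3515625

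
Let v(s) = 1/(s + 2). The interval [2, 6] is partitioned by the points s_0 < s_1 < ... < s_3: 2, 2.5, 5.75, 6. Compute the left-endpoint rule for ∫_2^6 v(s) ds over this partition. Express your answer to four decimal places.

0.8795

Subinterval widths: 0.5, 3.25, 0.25.
Left endpoints: 2, 2.5, 5.75.
v(2) = 0.25, v(2.5) = 2/9, v(5.75) = 4/31.
Sum = Σ Δs_i · v(s_i).
Sum ≈ 0.8795.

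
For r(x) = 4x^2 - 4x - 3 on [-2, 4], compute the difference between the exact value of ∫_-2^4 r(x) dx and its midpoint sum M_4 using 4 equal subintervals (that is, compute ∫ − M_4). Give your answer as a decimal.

Exact integral: ∫_-2^4 r(x) dx = 54.
M_4 = 49.5.
Error = 54 − 49.5 = 4.5.

4.5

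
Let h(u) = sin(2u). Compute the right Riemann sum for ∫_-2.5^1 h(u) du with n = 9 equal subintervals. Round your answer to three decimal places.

Δu = (1 − (-2.5))/9 = 7/18.
Right endpoints: -19/9, -31/18, -4/3, -17/18, -5/9, -1/6, 2/9, 11/18, 1.
h(-19/9) ≈ 0.882, h(-31/18) ≈ 0.298, h(-4/3) ≈ -0.457, h(-17/18) ≈ -0.950, h(-5/9) ≈ -0.896, h(-1/6) ≈ -0.327, h(2/9) ≈ 0.430, h(11/18) ≈ 0.940, h(1) ≈ 0.909.
Sum = Δu · [h(-19/9) + h(-31/18) + h(-4/3) + ...].
Sum ≈ 0.322.

0.322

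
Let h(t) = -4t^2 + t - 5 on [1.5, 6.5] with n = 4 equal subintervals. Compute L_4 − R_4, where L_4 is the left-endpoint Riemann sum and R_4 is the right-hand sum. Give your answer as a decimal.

L_4 = -275.
R_4 = -468.75.
L_4 − R_4 = 193.75.

193.75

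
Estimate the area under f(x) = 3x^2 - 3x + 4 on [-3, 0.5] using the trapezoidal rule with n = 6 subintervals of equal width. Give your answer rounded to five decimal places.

Δx = (0.5 − (-3))/6 = 7/12.
f(-3) = 40, f(-29/12) = 1381/48, f(-11/6) = 235/12, f(-1.25) = 12.4375, f(-2/3) = 22/3, f(-1/12) = 205/48, f(0.5) = 3.25.
T_6 = (Δx/2)·[f(x_0) + 2f(x_1) + ... + 2f(x_{5}) + f(x_6)].
Sum ≈ 54.84549.

54.84549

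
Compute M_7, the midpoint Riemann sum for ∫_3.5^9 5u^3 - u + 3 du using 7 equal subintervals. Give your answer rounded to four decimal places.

7969.2702

Δu = (9 − 3.5)/7 = 11/14.
Midpoints: 109/28, 131/28, 153/28, 6.25, 197/28, 219/28, 241/28.
f(109/28) = 6455545/21952, f(131/28) = 11203607/21952, f(153/28) = 17853789/21952, f(6.25) = 1217.453125, f(197/28) = 38138273/21952, f(219/28) = 52411455/21952, f(241/28) = 69864517/21952.
Sum = Δu · [f(109/28) + f(131/28) + f(153/28) + ...].
Sum ≈ 7969.2702.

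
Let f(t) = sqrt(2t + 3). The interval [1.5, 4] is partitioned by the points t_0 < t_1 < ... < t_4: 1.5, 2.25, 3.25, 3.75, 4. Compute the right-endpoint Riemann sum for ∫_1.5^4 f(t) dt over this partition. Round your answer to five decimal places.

7.58551

Subinterval widths: 0.75, 1, 0.5, 0.25.
Right endpoints: 2.25, 3.25, 3.75, 4.
f(2.25) ≈ 2.73861, f(3.25) ≈ 3.08221, f(3.75) ≈ 3.24037, f(4) ≈ 3.31662.
Sum = Σ Δt_i · f(t_i).
Sum ≈ 7.58551.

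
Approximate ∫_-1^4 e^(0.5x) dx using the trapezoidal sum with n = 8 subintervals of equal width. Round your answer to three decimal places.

Δx = (4 − (-1))/8 = 0.625.
f(-1) ≈ 0.607, f(-0.375) ≈ 0.829, f(0.25) ≈ 1.133, f(0.875) ≈ 1.549, f(1.5) ≈ 2.117, f(2.125) ≈ 2.894, f(2.75) ≈ 3.955, f(3.375) ≈ 5.406, f(4) ≈ 7.389.
T_8 = (Δx/2)·[f(x_0) + 2f(x_1) + ... + 2f(x_{7}) + f(x_8)].
Sum ≈ 13.675.

13.675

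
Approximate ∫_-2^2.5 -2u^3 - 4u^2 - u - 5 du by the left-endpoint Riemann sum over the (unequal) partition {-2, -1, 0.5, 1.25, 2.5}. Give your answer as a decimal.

Subinterval widths: 1, 1.5, 0.75, 1.25.
Left endpoints: -2, -1, 0.5, 1.25.
f(-2) = -3, f(-1) = -6, f(0.5) = -6.75, f(1.25) = -16.40625.
Sum = Σ Δu_i · f(u_i).
Sum = -37.5703125.

-37.5703125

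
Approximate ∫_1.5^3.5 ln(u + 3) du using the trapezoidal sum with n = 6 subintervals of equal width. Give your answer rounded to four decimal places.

Δu = (3.5 − 1.5)/6 = 1/3.
f(1.5) ≈ 1.5041, f(11/6) ≈ 1.5755, f(13/6) ≈ 1.6422, f(2.5) ≈ 1.7047, f(17/6) ≈ 1.7636, f(19/6) ≈ 1.8192, f(3.5) ≈ 1.8718.
T_6 = (Δu/2)·[f(u_0) + 2f(u_1) + ... + 2f(u_{5}) + f(u_6)].
Sum ≈ 3.3977.

3.3977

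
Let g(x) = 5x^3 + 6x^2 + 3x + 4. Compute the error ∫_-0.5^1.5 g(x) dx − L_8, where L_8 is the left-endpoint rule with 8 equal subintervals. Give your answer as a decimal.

4.15625

Exact integral: ∫_-0.5^1.5 g(x) dx = 24.25.
L_8 = 20.09375.
Error = 24.25 − 20.09375 = 4.15625.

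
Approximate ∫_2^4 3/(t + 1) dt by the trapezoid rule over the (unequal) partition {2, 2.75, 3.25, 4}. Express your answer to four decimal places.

Subinterval widths: 0.75, 0.5, 0.75.
f(2) = 1, f(2.75) = 0.8, f(3.25) = 12/17, f(4) = 0.6.
On each subinterval the trapezoid contributes (Δt_i/2)·[f(t_{i-1}) + f(t_i)].
Sum ≈ 1.5412.

1.5412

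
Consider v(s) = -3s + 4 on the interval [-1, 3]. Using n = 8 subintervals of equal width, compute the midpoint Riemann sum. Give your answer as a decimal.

4

Δs = (3 − (-1))/8 = 0.5.
Midpoints: -0.75, -0.25, 0.25, 0.75, 1.25, 1.75, 2.25, 2.75.
v(-0.75) = 6.25, v(-0.25) = 4.75, v(0.25) = 3.25, v(0.75) = 1.75, v(1.25) = 0.25, v(1.75) = -1.25, v(2.25) = -2.75, v(2.75) = -4.25.
Sum = Δs · [v(-0.75) + v(-0.25) + v(0.25) + ...].
Sum = 4.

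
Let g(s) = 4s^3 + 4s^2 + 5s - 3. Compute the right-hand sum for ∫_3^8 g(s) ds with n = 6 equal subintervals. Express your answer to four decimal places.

5735.0926

Δs = (8 − 3)/6 = 5/6.
Right endpoints: 23/6, 14/3, 5.5, 19/3, 43/6, 8.
g(23/6) = 8107/27, g(14/3) = 13877/27, g(5.5) = 811, g(19/3) = 32542/27, g(43/6) = 46187/27, g(8) = 2341.
Sum = Δs · [g(23/6) + g(14/3) + g(5.5) + ...].
Sum ≈ 5735.0926.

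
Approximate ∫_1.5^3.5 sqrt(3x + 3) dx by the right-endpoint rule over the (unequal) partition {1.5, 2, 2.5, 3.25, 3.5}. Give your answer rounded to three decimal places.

6.717

Subinterval widths: 0.5, 0.5, 0.75, 0.25.
Right endpoints: 2, 2.5, 3.25, 3.5.
f(2) ≈ 3.000, f(2.5) ≈ 3.240, f(3.25) ≈ 3.571, f(3.5) ≈ 3.674.
Sum = Σ Δx_i · f(x_i).
Sum ≈ 6.717.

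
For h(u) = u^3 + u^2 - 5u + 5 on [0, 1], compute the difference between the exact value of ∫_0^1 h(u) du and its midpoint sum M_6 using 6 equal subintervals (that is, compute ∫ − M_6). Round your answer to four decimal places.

Exact integral: ∫_0^1 h(u) du ≈ 3.083333.
M_6 ≈ 3.077546.
Error ≈ 3.083333 − 3.077546 ≈ 0.0058.

0.0058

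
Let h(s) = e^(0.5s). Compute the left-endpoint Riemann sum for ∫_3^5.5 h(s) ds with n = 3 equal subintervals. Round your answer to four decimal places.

17.9935

Δs = (5.5 − 3)/3 = 5/6.
Left endpoints: 3, 23/6, 14/3.
h(3) ≈ 4.4817, h(23/6) ≈ 6.7983, h(14/3) ≈ 10.3123.
Sum = Δs · [h(3) + h(23/6) + h(14/3)].
Sum ≈ 17.9935.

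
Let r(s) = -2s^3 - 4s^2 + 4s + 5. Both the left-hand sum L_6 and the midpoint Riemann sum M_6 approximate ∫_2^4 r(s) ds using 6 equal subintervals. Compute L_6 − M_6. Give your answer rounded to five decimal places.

24.11111

L_6 ≈ -136.1481481.
M_6 ≈ -160.2592593.
L_6 − M_6 ≈ 24.11111.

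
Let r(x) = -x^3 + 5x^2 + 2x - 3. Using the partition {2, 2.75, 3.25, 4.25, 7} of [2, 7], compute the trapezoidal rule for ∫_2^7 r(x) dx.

Subinterval widths: 0.75, 0.5, 1, 2.75.
r(2) = 13, r(2.75) = 19.515625, r(3.25) = 21.984375, r(4.25) = 19.046875, r(7) = -87.
On each subinterval the trapezoid contributes (Δx_i/2)·[r(x_{i-1}) + r(x_i)].
Sum = -50.3515625.

-50.3515625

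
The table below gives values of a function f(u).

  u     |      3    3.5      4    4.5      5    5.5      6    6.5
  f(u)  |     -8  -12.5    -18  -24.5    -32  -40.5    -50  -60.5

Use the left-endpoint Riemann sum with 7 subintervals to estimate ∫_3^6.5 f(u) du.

Δu = 0.5.
Sum = 0.5·[(-8) + (-12.5) + (-18) + (-24.5) + (-32) + (-40.5) + (-50)] = -92.75.

-92.75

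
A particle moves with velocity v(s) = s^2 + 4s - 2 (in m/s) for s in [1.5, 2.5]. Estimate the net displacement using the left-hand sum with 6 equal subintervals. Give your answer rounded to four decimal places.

Δs = (2.5 − 1.5)/6 = 1/6.
Left endpoints: 1.5, 5/3, 11/6, 2, 13/6, 7/3.
v(1.5) = 6.25, v(5/3) = 67/9, v(11/6) = 313/36, v(2) = 10, v(13/6) = 409/36, v(7/3) = 115/9.
Sum = Δs · [v(1.5) + v(5/3) + v(11/6) + ...].
Sum ≈ 9.4213.

9.4213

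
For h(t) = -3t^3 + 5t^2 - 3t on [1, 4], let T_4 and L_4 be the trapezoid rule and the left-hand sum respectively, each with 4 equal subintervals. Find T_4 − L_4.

T_4 = -113.671875.
L_4 = -67.546875.
T_4 − L_4 = -46.125.

-46.125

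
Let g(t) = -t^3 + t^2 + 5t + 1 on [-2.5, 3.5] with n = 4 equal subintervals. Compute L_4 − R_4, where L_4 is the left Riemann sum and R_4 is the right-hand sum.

33.75

L_4 = 28.5.
R_4 = -5.25.
L_4 − R_4 = 33.75.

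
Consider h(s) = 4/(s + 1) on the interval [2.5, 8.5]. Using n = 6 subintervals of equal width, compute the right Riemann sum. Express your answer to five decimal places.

3.65652

Δs = (8.5 − 2.5)/6 = 1.
Right endpoints: 3.5, 4.5, 5.5, 6.5, 7.5, 8.5.
h(3.5) = 8/9, h(4.5) = 8/11, h(5.5) = 8/13, h(6.5) = 8/15, h(7.5) = 8/17, h(8.5) = 8/19.
Sum = Δs · [h(3.5) + h(4.5) + h(5.5) + ...].
Sum ≈ 3.65652.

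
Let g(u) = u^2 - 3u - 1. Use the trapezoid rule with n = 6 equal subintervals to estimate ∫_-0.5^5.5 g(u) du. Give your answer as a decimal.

5.5

Δu = (5.5 − (-0.5))/6 = 1.
g(-0.5) = 0.75, g(0.5) = -2.25, g(1.5) = -3.25, g(2.5) = -2.25, g(3.5) = 0.75, g(4.5) = 5.75, g(5.5) = 12.75.
T_6 = (Δu/2)·[g(u_0) + 2g(u_1) + ... + 2g(u_{5}) + g(u_6)].
Sum = 5.5.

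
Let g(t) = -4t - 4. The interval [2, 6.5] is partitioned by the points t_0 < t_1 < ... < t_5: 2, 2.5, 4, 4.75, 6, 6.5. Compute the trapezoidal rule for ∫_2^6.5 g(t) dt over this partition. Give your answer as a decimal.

-94.5

Subinterval widths: 0.5, 1.5, 0.75, 1.25, 0.5.
g(2) = -12, g(2.5) = -14, g(4) = -20, g(4.75) = -23, g(6) = -28, g(6.5) = -30.
On each subinterval the trapezoid contributes (Δt_i/2)·[g(t_{i-1}) + g(t_i)].
Sum = -94.5.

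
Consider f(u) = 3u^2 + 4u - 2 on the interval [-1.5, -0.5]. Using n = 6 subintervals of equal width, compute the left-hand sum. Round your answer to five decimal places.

-2.56944

Δu = (-0.5 − (-1.5))/6 = 1/6.
Left endpoints: -1.5, -4/3, -7/6, -1, -5/6, -2/3.
f(-1.5) = -1.25, f(-4/3) = -2, f(-7/6) = -31/12, f(-1) = -3, f(-5/6) = -3.25, f(-2/3) = -10/3.
Sum = Δu · [f(-1.5) + f(-4/3) + f(-7/6) + ...].
Sum ≈ -2.56944.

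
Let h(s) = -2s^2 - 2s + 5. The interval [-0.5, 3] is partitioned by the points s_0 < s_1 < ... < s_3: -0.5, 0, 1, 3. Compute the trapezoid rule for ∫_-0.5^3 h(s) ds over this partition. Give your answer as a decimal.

Subinterval widths: 0.5, 1, 2.
h(-0.5) = 5.5, h(0) = 5, h(1) = 1, h(3) = -19.
On each subinterval the trapezoid contributes (Δs_i/2)·[h(s_{i-1}) + h(s_i)].
Sum = -12.375.

-12.375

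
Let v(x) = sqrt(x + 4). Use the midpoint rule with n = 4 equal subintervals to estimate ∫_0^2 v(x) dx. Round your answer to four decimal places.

4.4651

Δx = (2 − 0)/4 = 0.5.
Midpoints: 0.25, 0.75, 1.25, 1.75.
v(0.25) ≈ 2.0616, v(0.75) ≈ 2.1794, v(1.25) ≈ 2.2913, v(1.75) ≈ 2.3979.
Sum = Δx · [v(0.25) + v(0.75) + v(1.25) + v(1.75)].
Sum ≈ 4.4651.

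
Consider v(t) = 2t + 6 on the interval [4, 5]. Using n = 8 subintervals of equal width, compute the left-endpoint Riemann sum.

14.875

Δt = (5 − 4)/8 = 0.125.
Left endpoints: 4, 4.125, 4.25, 4.375, 4.5, 4.625, 4.75, 4.875.
v(4) = 14, v(4.125) = 14.25, v(4.25) = 14.5, v(4.375) = 14.75, v(4.5) = 15, v(4.625) = 15.25, v(4.75) = 15.5, v(4.875) = 15.75.
Sum = Δt · [v(4) + v(4.125) + v(4.25) + ...].
Sum = 14.875.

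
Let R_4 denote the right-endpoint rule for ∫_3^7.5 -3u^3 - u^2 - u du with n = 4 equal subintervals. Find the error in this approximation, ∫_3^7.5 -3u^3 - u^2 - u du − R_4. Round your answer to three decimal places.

Exact integral: ∫_3^7.5 f(u) du = -2467.546875.
R_4 ≈ -3208.80762.
Error ≈ -2467.546875 − (-3208.80762) ≈ 741.261.

741.261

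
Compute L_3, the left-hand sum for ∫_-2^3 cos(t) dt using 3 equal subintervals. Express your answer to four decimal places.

1.2734

Δt = (3 − (-2))/3 = 5/3.
Left endpoints: -2, -1/3, 4/3.
f(-2) ≈ -0.4161, f(-1/3) ≈ 0.9450, f(4/3) ≈ 0.2352.
Sum = Δt · [f(-2) + f(-1/3) + f(4/3)].
Sum ≈ 1.2734.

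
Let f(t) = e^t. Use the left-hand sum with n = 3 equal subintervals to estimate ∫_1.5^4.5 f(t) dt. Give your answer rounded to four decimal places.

Δt = (4.5 − 1.5)/3 = 1.
Left endpoints: 1.5, 2.5, 3.5.
f(1.5) ≈ 4.4817, f(2.5) ≈ 12.1825, f(3.5) ≈ 33.1155.
Sum = Δt · [f(1.5) + f(2.5) + f(3.5)].
Sum ≈ 49.7796.

49.7796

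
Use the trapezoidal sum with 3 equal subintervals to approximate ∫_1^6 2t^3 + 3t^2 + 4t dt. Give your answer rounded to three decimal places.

Δt = (6 − 1)/3 = 5/3.
f(1) = 9, f(8/3) = 1888/27, f(13/3) = 6383/27, f(6) = 564.
T_3 = (Δt/2)·[f(t_0) + 2f(t_1) + 2f(t_2) + f(t_3)].
Sum ≈ 988.056.

988.056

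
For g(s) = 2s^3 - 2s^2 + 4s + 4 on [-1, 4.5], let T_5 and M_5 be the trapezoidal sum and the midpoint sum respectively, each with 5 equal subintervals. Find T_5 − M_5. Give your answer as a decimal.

T_5 = 213.0425.
M_5 = 198.900625.
T_5 − M_5 = 14.141875.

14.141875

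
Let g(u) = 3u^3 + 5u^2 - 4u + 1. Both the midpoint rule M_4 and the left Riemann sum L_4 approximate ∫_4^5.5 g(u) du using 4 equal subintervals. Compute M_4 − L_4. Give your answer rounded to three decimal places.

67.302

M_4 ≈ 637.08252.
L_4 ≈ 569.78027.
M_4 − L_4 ≈ 67.302.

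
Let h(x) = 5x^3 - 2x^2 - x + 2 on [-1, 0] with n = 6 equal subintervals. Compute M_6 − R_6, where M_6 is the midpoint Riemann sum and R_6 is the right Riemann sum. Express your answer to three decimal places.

M_6 ≈ 0.60532.
R_6 ≈ 1.03935.
M_6 − R_6 ≈ -0.434.

-0.434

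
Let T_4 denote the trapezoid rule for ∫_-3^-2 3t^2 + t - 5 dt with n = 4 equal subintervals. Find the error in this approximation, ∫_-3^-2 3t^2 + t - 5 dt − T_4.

Exact integral: ∫_-3^-2 f(t) dt = 11.5.
T_4 = 11.53125.
Error = 11.5 − 11.53125 = -0.03125.

-0.03125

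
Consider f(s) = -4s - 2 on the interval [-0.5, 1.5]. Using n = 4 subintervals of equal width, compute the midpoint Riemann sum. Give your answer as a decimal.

Δs = (1.5 − (-0.5))/4 = 0.5.
Midpoints: -0.25, 0.25, 0.75, 1.25.
f(-0.25) = -1, f(0.25) = -3, f(0.75) = -5, f(1.25) = -7.
Sum = Δs · [f(-0.25) + f(0.25) + f(0.75) + f(1.25)].
Sum = -8.

-8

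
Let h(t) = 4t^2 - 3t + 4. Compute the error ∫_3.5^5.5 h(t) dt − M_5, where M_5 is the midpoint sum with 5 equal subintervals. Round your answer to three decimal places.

Exact integral: ∫_3.5^5.5 h(t) dt ≈ 145.66667.
M_5 = 145.56.
Error ≈ 145.66667 − 145.56 ≈ 0.107.

0.107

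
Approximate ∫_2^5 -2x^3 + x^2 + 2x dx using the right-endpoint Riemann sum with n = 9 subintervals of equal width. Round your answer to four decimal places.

-280.1111

Δx = (5 − 2)/9 = 1/3.
Right endpoints: 7/3, 8/3, 3, 10/3, 11/3, 4, 13/3, 14/3, 5.
f(7/3) = -413/27, f(8/3) = -688/27, f(3) = -39, f(10/3) = -1520/27, f(11/3) = -2101/27, f(4) = -104, f(13/3) = -3653/27, f(14/3) = -4648/27, f(5) = -215.
Sum = Δx · [f(7/3) + f(8/3) + f(3) + ...].
Sum ≈ -280.1111.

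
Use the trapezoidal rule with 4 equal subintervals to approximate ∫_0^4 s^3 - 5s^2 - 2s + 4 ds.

Δs = (4 − 0)/4 = 1.
f(0) = 4, f(1) = -2, f(2) = -12, f(3) = -20, f(4) = -20.
T_4 = (Δs/2)·[f(s_0) + 2f(s_1) + 2f(s_2) + 2f(s_3) + f(s_4)].
Sum = -42.

-42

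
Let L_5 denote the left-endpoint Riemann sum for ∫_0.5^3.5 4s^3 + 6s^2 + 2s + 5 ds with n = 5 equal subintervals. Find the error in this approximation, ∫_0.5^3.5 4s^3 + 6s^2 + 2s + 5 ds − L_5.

Exact integral: ∫_0.5^3.5 f(s) ds = 262.5.
L_5 = 193.2.
Error = 262.5 − 193.2 = 69.3.

69.3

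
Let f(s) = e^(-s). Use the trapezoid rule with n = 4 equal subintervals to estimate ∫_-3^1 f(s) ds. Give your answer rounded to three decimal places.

Δs = (1 − (-3))/4 = 1.
f(-3) ≈ 20.086, f(-2) ≈ 7.389, f(-1) ≈ 2.718, f(0) ≈ 1.000, f(1) ≈ 0.368.
T_4 = (Δs/2)·[f(s_0) + 2f(s_1) + 2f(s_2) + 2f(s_3) + f(s_4)].
Sum ≈ 21.334.

21.334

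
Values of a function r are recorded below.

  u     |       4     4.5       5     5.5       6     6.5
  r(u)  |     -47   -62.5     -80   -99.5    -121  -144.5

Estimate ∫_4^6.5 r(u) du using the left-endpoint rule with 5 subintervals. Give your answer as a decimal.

-205

Δu = 0.5.
Sum = 0.5·[(-47) + (-62.5) + (-80) + (-99.5) + (-121)] = -205.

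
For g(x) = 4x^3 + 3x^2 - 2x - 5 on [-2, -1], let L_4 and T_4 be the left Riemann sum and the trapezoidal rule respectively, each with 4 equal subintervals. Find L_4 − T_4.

L_4 = -12.28125.
T_4 = -10.15625.
L_4 − T_4 = -2.125.

-2.125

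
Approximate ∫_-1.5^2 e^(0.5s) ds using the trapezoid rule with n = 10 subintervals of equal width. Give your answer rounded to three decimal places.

4.503

Δs = (2 − (-1.5))/10 = 0.35.
f(-1.5) ≈ 0.472, f(-1.15) ≈ 0.563, f(-0.8) ≈ 0.670, f(-0.45) ≈ 0.799, f(-0.1) ≈ 0.951, f(0.25) ≈ 1.133, f(0.6) ≈ 1.350, f(0.95) ≈ 1.608, f(1.3) ≈ 1.916, f(1.65) ≈ 2.282, f(2) ≈ 2.718.
T_10 = (Δs/2)·[f(s_0) + 2f(s_1) + ... + 2f(s_{9}) + f(s_10)].
Sum ≈ 4.503.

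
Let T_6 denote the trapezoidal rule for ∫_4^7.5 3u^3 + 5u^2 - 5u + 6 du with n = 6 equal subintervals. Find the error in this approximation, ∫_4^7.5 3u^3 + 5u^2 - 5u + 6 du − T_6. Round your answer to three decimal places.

-11.265

Exact integral: ∫_4^7.5 f(u) du ≈ 2697.88021.
T_6 ≈ 2709.14482.
Error ≈ 2697.88021 − 2709.14482 ≈ -11.265.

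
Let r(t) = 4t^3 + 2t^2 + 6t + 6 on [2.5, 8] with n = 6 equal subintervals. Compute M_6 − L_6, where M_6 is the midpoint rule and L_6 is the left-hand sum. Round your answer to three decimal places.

M_6 ≈ 4569.07089.
L_6 ≈ 3666.08738.
M_6 − L_6 ≈ 902.984.

902.984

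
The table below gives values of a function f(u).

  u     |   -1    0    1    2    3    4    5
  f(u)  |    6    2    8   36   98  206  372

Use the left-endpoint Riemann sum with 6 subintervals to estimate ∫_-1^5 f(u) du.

356

Δu = 1.
Sum = 1·[6 + 2 + 8 + 36 + 98 + 206] = 356.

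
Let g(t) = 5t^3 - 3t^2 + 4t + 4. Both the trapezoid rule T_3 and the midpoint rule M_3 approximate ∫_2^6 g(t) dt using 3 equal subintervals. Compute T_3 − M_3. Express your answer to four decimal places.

T_3 ≈ 1539.555556.
M_3 ≈ 1438.222222.
T_3 − M_3 ≈ 101.3333.

101.3333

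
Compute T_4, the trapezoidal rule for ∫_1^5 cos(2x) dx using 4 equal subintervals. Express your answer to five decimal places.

-0.46658

Δx = (5 − 1)/4 = 1.
f(1) ≈ -0.41615, f(2) ≈ -0.65364, f(3) ≈ 0.96017, f(4) ≈ -0.14550, f(5) ≈ -0.83907.
T_4 = (Δx/2)·[f(x_0) + 2f(x_1) + 2f(x_2) + 2f(x_3) + f(x_4)].
Sum ≈ -0.46658.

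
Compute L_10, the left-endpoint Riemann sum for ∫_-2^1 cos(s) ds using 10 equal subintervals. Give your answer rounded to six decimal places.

Δs = (1 − (-2))/10 = 0.3.
Left endpoints: -2, -1.7, -1.4, -1.1, -0.8, -0.5, -0.2, 0.1, 0.4, 0.7.
f(-2) ≈ -0.416147, f(-1.7) ≈ -0.128844, f(-1.4) ≈ 0.169967, f(-1.1) ≈ 0.453596, f(-0.8) ≈ 0.696707, f(-0.5) ≈ 0.877583, f(-0.2) ≈ 0.980067, f(0.1) ≈ 0.995004, f(0.4) ≈ 0.921061, f(0.7) ≈ 0.764842.
Sum = Δs · [f(-2) + f(-1.7) + f(-1.4) + ...].
Sum ≈ 1.594151.

1.594151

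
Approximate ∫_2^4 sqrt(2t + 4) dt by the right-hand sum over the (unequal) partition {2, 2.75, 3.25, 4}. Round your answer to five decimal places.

Subinterval widths: 0.75, 0.5, 0.75.
Right endpoints: 2.75, 3.25, 4.
f(2.75) ≈ 3.08221, f(3.25) ≈ 3.24037, f(4) ≈ 3.46410.
Sum = Σ Δt_i · f(t_i).
Sum ≈ 6.52992.

6.52992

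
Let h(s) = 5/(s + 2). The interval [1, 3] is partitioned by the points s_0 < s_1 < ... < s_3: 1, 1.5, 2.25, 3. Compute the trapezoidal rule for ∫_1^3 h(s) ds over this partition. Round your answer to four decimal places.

Subinterval widths: 0.5, 0.75, 0.75.
h(1) = 5/3, h(1.5) = 10/7, h(2.25) = 20/17, h(3) = 1.
On each subinterval the trapezoid contributes (Δs_i/2)·[h(s_{i-1}) + h(s_i)].
Sum ≈ 2.5669.

2.5669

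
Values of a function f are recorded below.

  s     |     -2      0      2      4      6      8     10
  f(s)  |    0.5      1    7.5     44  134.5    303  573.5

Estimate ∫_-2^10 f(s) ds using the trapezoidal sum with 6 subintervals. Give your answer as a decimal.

1554

Δs = 2.
T_6 = (2/2)·[0.5 + 2·1 + 2·7.5 + 2·44 + 2·134.5 + 2·303 + 573.5] = 1554.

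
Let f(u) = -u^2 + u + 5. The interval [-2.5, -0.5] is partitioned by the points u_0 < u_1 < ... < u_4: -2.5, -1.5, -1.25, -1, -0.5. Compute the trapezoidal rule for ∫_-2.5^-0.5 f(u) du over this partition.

1.640625

Subinterval widths: 1, 0.25, 0.25, 0.5.
f(-2.5) = -3.75, f(-1.5) = 1.25, f(-1.25) = 2.1875, f(-1) = 3, f(-0.5) = 4.25.
On each subinterval the trapezoid contributes (Δu_i/2)·[f(u_{i-1}) + f(u_i)].
Sum = 1.640625.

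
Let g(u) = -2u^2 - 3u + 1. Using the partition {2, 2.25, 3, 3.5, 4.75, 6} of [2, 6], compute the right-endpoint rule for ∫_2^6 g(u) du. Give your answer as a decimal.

-224.6875

Subinterval widths: 0.25, 0.75, 0.5, 1.25, 1.25.
Right endpoints: 2.25, 3, 3.5, 4.75, 6.
g(2.25) = -15.875, g(3) = -26, g(3.5) = -34, g(4.75) = -58.375, g(6) = -89.
Sum = Σ Δu_i · g(u_i).
Sum = -224.6875.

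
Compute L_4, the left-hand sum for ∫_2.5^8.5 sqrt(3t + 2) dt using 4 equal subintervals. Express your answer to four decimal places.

Δt = (8.5 − 2.5)/4 = 1.5.
Left endpoints: 2.5, 4, 5.5, 7.
f(2.5) ≈ 3.0822, f(4) ≈ 3.7417, f(5.5) ≈ 4.3012, f(7) ≈ 4.7958.
Sum = Δt · [f(2.5) + f(4) + f(5.5) + f(7)].
Sum ≈ 23.8813.

23.8813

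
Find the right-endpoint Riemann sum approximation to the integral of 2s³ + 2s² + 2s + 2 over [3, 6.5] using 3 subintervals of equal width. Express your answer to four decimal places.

Δs = (6.5 − 3)/3 = 7/6.
Right endpoints: 25/6, 16/3, 6.5.
f(25/6) = 20491/108, f(16/3) = 10070/27, f(6.5) = 648.75.
Sum = Δs · [f(25/6) + f(16/3) + f(6.5)].
Sum ≈ 1413.3519.

1413.3519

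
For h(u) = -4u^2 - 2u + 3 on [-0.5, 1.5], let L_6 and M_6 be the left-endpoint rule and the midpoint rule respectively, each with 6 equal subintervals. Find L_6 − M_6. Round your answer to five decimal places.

L_6 ≈ 1.1851852.
M_6 ≈ -0.5925926.
L_6 − M_6 ≈ 1.77778.

1.77778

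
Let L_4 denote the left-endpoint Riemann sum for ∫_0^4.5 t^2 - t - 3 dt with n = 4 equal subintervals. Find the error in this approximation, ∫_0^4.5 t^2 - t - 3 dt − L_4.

Exact integral: ∫_0^4.5 f(t) dt = 6.75.
L_4 = -1.16015625.
Error = 6.75 − (-1.16015625) = 7.91015625.

7.91015625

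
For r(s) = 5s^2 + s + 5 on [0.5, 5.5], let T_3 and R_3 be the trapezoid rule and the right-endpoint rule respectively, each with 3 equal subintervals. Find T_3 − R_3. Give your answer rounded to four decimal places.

-129.1667

T_3 ≈ 328.657407.
R_3 ≈ 457.824074.
T_3 − R_3 ≈ -129.1667.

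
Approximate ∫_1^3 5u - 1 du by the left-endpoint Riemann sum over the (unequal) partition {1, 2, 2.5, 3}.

14.25

Subinterval widths: 1, 0.5, 0.5.
Left endpoints: 1, 2, 2.5.
f(1) = 4, f(2) = 9, f(2.5) = 11.5.
Sum = Σ Δu_i · f(u_i).
Sum = 14.25.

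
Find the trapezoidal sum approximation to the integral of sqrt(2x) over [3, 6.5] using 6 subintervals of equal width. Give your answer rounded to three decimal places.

10.721

Δx = (6.5 − 3)/6 = 7/12.
f(3) ≈ 2.449, f(43/12) ≈ 2.677, f(25/6) ≈ 2.887, f(4.75) ≈ 3.082, f(16/3) ≈ 3.266, f(71/12) ≈ 3.440, f(6.5) ≈ 3.606.
T_6 = (Δx/2)·[f(x_0) + 2f(x_1) + ... + 2f(x_{5}) + f(x_6)].
Sum ≈ 10.721.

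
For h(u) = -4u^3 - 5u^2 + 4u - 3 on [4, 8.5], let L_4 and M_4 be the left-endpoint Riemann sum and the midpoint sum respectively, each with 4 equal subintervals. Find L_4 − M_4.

L_4 = -4472.015625.
M_4 = -5743.96875.
L_4 − M_4 = 1271.953125.

1271.953125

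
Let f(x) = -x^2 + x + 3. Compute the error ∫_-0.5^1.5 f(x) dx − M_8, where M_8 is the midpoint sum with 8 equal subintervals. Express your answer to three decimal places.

Exact integral: ∫_-0.5^1.5 f(x) dx ≈ 5.83333.
M_8 = 5.84375.
Error ≈ 5.83333 − 5.84375 ≈ -0.010.

-0.010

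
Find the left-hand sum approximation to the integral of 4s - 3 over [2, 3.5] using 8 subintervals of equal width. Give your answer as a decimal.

Δs = (3.5 − 2)/8 = 0.1875.
Left endpoints: 2, 2.1875, 2.375, 2.5625, 2.75, 2.9375, 3.125, 3.3125.
f(2) = 5, f(2.1875) = 5.75, f(2.375) = 6.5, f(2.5625) = 7.25, f(2.75) = 8, f(2.9375) = 8.75, f(3.125) = 9.5, f(3.3125) = 10.25.
Sum = Δs · [f(2) + f(2.1875) + f(2.375) + ...].
Sum = 11.4375.

11.4375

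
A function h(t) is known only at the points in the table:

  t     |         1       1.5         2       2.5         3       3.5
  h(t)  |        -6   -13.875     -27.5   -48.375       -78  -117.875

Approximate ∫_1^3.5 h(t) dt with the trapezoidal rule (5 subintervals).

-114.84375

Δt = 0.5.
T_5 = (0.5/2)·[(-6) + 2·(-13.875) + 2·(-27.5) + 2·(-48.375) + 2·(-78) + (-117.875)] = -114.84375.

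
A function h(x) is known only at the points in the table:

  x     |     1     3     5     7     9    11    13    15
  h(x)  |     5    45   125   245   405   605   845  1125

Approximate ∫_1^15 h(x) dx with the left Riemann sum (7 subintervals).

Δx = 2.
Sum = 2·[5 + 45 + 125 + 245 + 405 + 605 + 845] = 4550.

4550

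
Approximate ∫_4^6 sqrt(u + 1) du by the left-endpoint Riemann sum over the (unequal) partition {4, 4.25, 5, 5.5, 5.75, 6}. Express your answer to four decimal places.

Subinterval widths: 0.25, 0.75, 0.5, 0.25, 0.25.
Left endpoints: 4, 4.25, 5, 5.5, 5.75.
f(4) ≈ 2.2361, f(4.25) ≈ 2.2913, f(5) ≈ 2.4495, f(5.5) ≈ 2.5495, f(5.75) ≈ 2.5981.
Sum = Σ Δu_i · f(u_i).
Sum ≈ 4.7891.

4.7891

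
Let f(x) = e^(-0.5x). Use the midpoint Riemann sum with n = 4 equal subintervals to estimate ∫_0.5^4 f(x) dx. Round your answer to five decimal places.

Δx = (4 − 0.5)/4 = 0.875.
Midpoints: 0.9375, 1.8125, 2.6875, 3.5625.
f(0.9375) ≈ 0.62578, f(1.8125) ≈ 0.40404, f(2.6875) ≈ 0.26087, f(3.5625) ≈ 0.16843.
Sum = Δx · [f(0.9375) + f(1.8125) + f(2.6875) + f(3.5625)].
Sum ≈ 1.27672.

1.27672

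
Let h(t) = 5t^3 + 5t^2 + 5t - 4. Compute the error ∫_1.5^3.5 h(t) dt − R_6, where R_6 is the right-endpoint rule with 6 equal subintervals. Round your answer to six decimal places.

-44.490741

Exact integral: ∫_1.5^3.5 h(t) dt ≈ 264.08333333.
R_6 ≈ 308.57407407.
Error ≈ 264.08333333 − 308.57407407 ≈ -44.490741.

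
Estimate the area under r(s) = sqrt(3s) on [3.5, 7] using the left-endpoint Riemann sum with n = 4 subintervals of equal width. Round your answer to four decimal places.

13.2286

Δs = (7 − 3.5)/4 = 0.875.
Left endpoints: 3.5, 4.375, 5.25, 6.125.
r(3.5) ≈ 3.2404, r(4.375) ≈ 3.6228, r(5.25) ≈ 3.9686, r(6.125) ≈ 4.2866.
Sum = Δs · [r(3.5) + r(4.375) + r(5.25) + r(6.125)].
Sum ≈ 13.2286.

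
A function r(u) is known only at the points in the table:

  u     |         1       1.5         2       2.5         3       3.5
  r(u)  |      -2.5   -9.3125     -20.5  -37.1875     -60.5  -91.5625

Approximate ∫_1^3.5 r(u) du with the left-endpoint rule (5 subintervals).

-65

Δu = 0.5.
Sum = 0.5·[(-2.5) + (-9.3125) + (-20.5) + (-37.1875) + (-60.5)] = -65.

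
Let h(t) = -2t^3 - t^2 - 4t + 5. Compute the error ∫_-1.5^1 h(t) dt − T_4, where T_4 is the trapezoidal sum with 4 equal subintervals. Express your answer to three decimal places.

-0.081

Exact integral: ∫_-1.5^1 h(t) dt ≈ 15.57292.
T_4 ≈ 15.65430.
Error ≈ 15.57292 − 15.65430 ≈ -0.081.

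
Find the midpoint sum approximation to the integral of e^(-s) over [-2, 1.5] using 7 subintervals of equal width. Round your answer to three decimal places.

Δs = (1.5 − (-2))/7 = 0.5.
Midpoints: -1.75, -1.25, -0.75, -0.25, 0.25, 0.75, 1.25.
f(-1.75) ≈ 5.755, f(-1.25) ≈ 3.490, f(-0.75) ≈ 2.117, f(-0.25) ≈ 1.284, f(0.25) ≈ 0.779, f(0.75) ≈ 0.472, f(1.25) ≈ 0.287.
Sum = Δs · [f(-1.75) + f(-1.25) + f(-0.75) + ...].
Sum ≈ 7.092.

7.092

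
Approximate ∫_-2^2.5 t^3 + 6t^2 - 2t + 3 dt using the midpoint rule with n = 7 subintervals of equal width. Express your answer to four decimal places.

Δt = (2.5 − (-2))/7 = 9/14.
Midpoints: -47/28, -29/28, -11/28, 0.25, 25/28, 43/28, 61/28.
f(-47/28) = 406841/21952, f(-29/28) = 228227/21952, f(-11/28) = 102101/21952, f(0.25) = 2.890625, f(25/28) = 147281/21952, f(43/28) = 388571/21952, f(61/28) = 822317/21952.
Sum = Δt · [f(-47/28) + f(-29/28) + f(-11/28) + ...].
Sum ≈ 63.2195.

63.2195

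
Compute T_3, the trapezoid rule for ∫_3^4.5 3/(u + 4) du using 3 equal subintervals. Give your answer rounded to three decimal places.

Δu = (4.5 − 3)/3 = 0.5.
f(3) = 3/7, f(3.5) = 0.4, f(4) = 0.375, f(4.5) = 6/17.
T_3 = (Δu/2)·[f(u_0) + 2f(u_1) + 2f(u_2) + f(u_3)].
Sum ≈ 0.583.

0.583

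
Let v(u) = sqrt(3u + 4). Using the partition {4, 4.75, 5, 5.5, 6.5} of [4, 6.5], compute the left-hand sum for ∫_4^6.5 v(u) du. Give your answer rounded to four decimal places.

Subinterval widths: 0.75, 0.25, 0.5, 1.
Left endpoints: 4, 4.75, 5, 5.5.
v(4) ≈ 4.0000, v(4.75) ≈ 4.2720, v(5) ≈ 4.3589, v(5.5) ≈ 4.5277.
Sum = Σ Δu_i · v(u_i).
Sum ≈ 10.7751.

10.7751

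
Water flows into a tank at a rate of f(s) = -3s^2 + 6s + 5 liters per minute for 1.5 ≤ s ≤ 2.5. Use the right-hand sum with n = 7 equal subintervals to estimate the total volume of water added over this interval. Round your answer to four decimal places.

Δs = (2.5 − 1.5)/7 = 1/7.
Right endpoints: 23/14, 25/14, 27/14, 29/14, 31/14, 33/14, 2.5.
f(23/14) = 1325/196, f(25/14) = 1205/196, f(27/14) = 1061/196, f(29/14) = 893/196, f(31/14) = 701/196, f(33/14) = 485/196, f(2.5) = 1.25.
Sum = Δs · [f(23/14) + f(25/14) + f(27/14) + ...].
Sum ≈ 4.3112.

4.3112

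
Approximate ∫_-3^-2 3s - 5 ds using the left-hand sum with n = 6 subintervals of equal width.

Δs = (-2 − (-3))/6 = 1/6.
Left endpoints: -3, -17/6, -8/3, -2.5, -7/3, -13/6.
f(-3) = -14, f(-17/6) = -13.5, f(-8/3) = -13, f(-2.5) = -12.5, f(-7/3) = -12, f(-13/6) = -11.5.
Sum = Δs · [f(-3) + f(-17/6) + f(-8/3) + ...].
Sum = -12.75.

-12.75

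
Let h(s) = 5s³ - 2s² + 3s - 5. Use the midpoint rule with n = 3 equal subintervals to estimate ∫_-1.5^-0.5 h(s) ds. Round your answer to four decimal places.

Δs = (-0.5 − (-1.5))/3 = 1/3.
Midpoints: -4/3, -1, -2/3.
h(-4/3) = -659/27, h(-1) = -15, h(-2/3) = -253/27.
Sum = Δs · [h(-4/3) + h(-1) + h(-2/3)].
Sum ≈ -16.2593.

-16.2593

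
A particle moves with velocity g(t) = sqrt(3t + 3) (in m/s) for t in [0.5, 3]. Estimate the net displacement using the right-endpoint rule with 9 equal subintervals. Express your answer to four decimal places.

7.3010

Δt = (3 − 0.5)/9 = 5/18.
Right endpoints: 7/9, 19/18, 4/3, 29/18, 17/9, 13/6, 22/9, 49/18, 3.
g(7/9) ≈ 2.3094, g(19/18) ≈ 2.4833, g(4/3) ≈ 2.6458, g(29/18) ≈ 2.7988, g(17/9) ≈ 2.9439, g(13/6) ≈ 3.0822, g(22/9) ≈ 3.2146, g(49/18) ≈ 3.3417, g(3) ≈ 3.4641.
Sum = Δt · [g(7/9) + g(19/18) + g(4/3) + ...].
Sum ≈ 7.3010.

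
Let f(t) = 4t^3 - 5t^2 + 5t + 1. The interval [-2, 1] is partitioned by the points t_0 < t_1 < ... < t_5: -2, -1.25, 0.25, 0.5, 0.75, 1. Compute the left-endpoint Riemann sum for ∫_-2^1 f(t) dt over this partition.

-74.96875

Subinterval widths: 0.75, 1.5, 0.25, 0.25, 0.25.
Left endpoints: -2, -1.25, 0.25, 0.5, 0.75.
f(-2) = -61, f(-1.25) = -20.875, f(0.25) = 2, f(0.5) = 2.75, f(0.75) = 3.625.
Sum = Σ Δt_i · f(t_i).
Sum = -74.96875.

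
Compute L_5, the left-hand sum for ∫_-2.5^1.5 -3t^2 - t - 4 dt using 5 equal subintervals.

-37.48

Δt = (1.5 − (-2.5))/5 = 0.8.
Left endpoints: -2.5, -1.7, -0.9, -0.1, 0.7.
f(-2.5) = -20.25, f(-1.7) = -10.97, f(-0.9) = -5.53, f(-0.1) = -3.93, f(0.7) = -6.17.
Sum = Δt · [f(-2.5) + f(-1.7) + f(-0.9) + f(-0.1) + f(0.7)].
Sum = -37.48.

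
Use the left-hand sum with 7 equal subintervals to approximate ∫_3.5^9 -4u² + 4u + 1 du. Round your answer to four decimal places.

-674.7041

Δu = (9 − 3.5)/7 = 11/14.
Left endpoints: 3.5, 30/7, 71/14, 41/7, 93/14, 52/7, 115/14.
f(3.5) = -34, f(30/7) = -2711/49, f(71/14) = -3998/49, f(41/7) = -5527/49, f(93/14) = -7298/49, f(52/7) = -9311/49, f(115/14) = -11566/49.
Sum = Δu · [f(3.5) + f(30/7) + f(71/14) + ...].
Sum ≈ -674.7041.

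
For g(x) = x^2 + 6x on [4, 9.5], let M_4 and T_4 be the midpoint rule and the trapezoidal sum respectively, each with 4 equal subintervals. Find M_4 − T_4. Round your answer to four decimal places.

-2.5996

M_4 ≈ 486.341797.
T_4 = 488.94140625.
M_4 − T_4 ≈ -2.5996.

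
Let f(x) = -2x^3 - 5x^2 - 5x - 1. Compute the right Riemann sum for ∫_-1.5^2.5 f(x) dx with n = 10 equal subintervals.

-79.12

Δx = (2.5 − (-1.5))/10 = 0.4.
Right endpoints: -1.1, -0.7, -0.3, 0.1, 0.5, 0.9, 1.3, 1.7, 2.1, 2.5.
f(-1.1) = 1.112, f(-0.7) = 0.736, f(-0.3) = 0.104, f(0.1) = -1.552, f(0.5) = -5, f(0.9) = -11.008, f(1.3) = -20.344, f(1.7) = -33.776, f(2.1) = -52.072, f(2.5) = -76.
Sum = Δx · [f(-1.1) + f(-0.7) + f(-0.3) + ...].
Sum = -79.12.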